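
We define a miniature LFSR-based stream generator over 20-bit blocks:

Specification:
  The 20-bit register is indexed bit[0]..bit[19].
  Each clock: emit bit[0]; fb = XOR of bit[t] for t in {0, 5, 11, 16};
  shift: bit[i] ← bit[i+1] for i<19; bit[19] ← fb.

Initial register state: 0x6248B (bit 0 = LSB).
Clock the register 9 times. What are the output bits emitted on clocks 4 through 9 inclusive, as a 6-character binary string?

reg_0 = 0x6248B
clock 1: out=1, reg = 0xB1245
clock 2: out=1, reg = 0x58922
clock 3: out=0, reg = 0xAC491
clock 4: out=1, reg = 0xD6248
clock 5: out=0, reg = 0xEB124
clock 6: out=0, reg = 0xF5892
clock 7: out=0, reg = 0x7AC49
clock 8: out=1, reg = 0xBD624
clock 9: out=0, reg = 0x5EB12

100010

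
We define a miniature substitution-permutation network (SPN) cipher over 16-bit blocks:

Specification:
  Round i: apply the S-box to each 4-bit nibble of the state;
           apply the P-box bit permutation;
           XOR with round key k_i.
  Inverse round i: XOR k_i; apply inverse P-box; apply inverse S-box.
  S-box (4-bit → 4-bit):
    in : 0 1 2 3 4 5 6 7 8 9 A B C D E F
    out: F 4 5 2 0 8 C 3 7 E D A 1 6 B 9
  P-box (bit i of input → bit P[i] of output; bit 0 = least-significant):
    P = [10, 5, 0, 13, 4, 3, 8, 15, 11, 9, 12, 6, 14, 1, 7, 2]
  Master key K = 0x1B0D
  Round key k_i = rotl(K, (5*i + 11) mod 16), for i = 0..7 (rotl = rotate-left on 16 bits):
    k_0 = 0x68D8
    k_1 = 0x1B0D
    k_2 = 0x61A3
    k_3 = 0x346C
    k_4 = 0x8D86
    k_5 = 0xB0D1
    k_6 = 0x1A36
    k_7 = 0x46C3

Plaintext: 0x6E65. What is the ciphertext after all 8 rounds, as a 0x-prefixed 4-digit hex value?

0x85A3

s_0 = plaintext = 0x6E65
s_1 = Round(s_0, k_0) = 0xC31C
s_2 = Round(s_1, k_1) = 0x5C0D
s_3 = Round(s_2, k_2) = 0xE89E
s_4 = Round(s_3, k_3) = 0xCB42
s_5 = Round(s_4, k_4) = 0xCBC7
s_6 = Round(s_5, k_5) = 0xF6A1
s_7 = Round(s_6, k_6) = 0xCB63
s_8 = Round(s_7, k_7) = 0x85A3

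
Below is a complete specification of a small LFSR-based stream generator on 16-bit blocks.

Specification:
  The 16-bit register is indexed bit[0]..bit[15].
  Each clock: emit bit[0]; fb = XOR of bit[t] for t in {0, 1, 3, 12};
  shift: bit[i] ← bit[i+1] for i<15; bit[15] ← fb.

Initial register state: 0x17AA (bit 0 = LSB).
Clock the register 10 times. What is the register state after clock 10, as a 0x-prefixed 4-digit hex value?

0x4EC5

reg_0 = 0x17AA
clock 1: out=0, reg = 0x8BD5
clock 2: out=1, reg = 0xC5EA
clock 3: out=0, reg = 0x62F5
clock 4: out=1, reg = 0xB17A
clock 5: out=0, reg = 0xD8BD
clock 6: out=1, reg = 0xEC5E
clock 7: out=0, reg = 0x762F
clock 8: out=1, reg = 0x3B17
clock 9: out=1, reg = 0x9D8B
clock 10: out=1, reg = 0x4EC5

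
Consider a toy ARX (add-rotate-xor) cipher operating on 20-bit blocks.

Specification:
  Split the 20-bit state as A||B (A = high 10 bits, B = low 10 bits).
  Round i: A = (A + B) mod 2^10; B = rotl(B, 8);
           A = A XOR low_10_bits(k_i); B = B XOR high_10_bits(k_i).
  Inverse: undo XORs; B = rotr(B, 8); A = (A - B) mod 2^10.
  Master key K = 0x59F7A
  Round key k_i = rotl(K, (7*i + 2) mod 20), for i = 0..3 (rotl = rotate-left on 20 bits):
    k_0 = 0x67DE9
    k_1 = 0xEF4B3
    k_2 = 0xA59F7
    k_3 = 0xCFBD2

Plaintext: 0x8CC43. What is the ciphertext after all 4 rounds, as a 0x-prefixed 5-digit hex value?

0x03E1A

s_0 = plaintext = 0x8CC43
s_1 = Round(s_0, k_0) = 0xE7E8F
s_2 = Round(s_1, k_1) = 0xA741E
s_3 = Round(s_2, k_2) = 0xD3091
s_4 = Round(s_3, k_3) = 0x03E1A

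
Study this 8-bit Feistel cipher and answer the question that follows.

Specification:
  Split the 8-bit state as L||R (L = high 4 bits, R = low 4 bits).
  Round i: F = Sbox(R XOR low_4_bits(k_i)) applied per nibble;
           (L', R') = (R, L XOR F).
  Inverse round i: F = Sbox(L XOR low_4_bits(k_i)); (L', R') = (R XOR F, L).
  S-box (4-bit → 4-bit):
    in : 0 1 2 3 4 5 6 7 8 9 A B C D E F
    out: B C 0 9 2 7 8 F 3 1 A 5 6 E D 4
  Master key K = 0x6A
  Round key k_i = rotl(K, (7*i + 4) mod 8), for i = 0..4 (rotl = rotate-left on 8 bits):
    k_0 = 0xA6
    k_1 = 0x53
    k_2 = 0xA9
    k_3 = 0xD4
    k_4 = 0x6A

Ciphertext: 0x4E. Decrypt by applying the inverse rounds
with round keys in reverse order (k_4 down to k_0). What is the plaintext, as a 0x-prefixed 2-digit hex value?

0xB0

s_0 = ciphertext = 0x4E
s_1 = InvRound(s_0, k_4) = 0x34
s_2 = InvRound(s_1, k_3) = 0xB3
s_3 = InvRound(s_2, k_2) = 0x3B
s_4 = InvRound(s_3, k_1) = 0x03
s_5 = InvRound(s_4, k_0) = 0xB0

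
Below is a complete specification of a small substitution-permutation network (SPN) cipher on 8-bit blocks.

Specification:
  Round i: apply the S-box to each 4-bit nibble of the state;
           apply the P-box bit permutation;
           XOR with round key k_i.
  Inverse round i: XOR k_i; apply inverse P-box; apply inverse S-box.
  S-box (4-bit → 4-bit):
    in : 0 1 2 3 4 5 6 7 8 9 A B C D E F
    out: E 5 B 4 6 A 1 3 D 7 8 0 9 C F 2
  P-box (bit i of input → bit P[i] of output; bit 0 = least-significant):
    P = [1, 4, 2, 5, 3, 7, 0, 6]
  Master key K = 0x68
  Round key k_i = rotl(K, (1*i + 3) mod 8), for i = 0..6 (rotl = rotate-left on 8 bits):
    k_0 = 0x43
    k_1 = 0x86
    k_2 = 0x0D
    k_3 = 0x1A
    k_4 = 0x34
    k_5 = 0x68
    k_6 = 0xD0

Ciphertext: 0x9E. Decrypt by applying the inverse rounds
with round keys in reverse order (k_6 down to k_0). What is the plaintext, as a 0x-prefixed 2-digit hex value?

s_0 = ciphertext = 0x9E
s_1 = InvRound(s_0, k_6) = 0xC1
s_2 = InvRound(s_1, k_5) = 0x9A
s_3 = InvRound(s_2, k_4) = 0x78
s_4 = InvRound(s_3, k_3) = 0xAC
s_5 = InvRound(s_4, k_2) = 0x4A
s_6 = InvRound(s_5, k_1) = 0x23
s_7 = InvRound(s_6, k_0) = 0xAA

0xAA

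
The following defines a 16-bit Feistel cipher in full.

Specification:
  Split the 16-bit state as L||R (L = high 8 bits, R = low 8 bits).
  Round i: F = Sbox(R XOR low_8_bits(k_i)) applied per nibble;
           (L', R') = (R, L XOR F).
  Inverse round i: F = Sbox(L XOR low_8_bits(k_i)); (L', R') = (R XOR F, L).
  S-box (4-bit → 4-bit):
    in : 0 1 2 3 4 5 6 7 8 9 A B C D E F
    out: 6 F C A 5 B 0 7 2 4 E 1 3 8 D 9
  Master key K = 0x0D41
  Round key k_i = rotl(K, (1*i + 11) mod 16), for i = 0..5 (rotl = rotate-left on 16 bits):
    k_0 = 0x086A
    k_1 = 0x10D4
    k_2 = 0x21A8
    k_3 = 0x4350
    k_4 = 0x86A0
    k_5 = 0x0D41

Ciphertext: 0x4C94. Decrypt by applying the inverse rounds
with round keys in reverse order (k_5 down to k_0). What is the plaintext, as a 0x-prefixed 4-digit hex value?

0x6CBF

s_0 = ciphertext = 0x4C94
s_1 = InvRound(s_0, k_5) = 0xFC4C
s_2 = InvRound(s_1, k_4) = 0xFFFC
s_3 = InvRound(s_2, k_3) = 0x15FF
s_4 = InvRound(s_3, k_2) = 0xE715
s_5 = InvRound(s_4, k_1) = 0xBFE7
s_6 = InvRound(s_5, k_0) = 0x6CBF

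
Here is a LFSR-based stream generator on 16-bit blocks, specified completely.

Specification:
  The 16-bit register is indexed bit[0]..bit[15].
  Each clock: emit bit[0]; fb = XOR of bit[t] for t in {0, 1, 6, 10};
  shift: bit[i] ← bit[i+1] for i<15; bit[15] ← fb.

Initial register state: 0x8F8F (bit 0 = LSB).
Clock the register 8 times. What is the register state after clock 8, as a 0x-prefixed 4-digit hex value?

reg_0 = 0x8F8F
clock 1: out=1, reg = 0xC7C7
clock 2: out=1, reg = 0x63E3
clock 3: out=1, reg = 0xB1F1
clock 4: out=1, reg = 0x58F8
clock 5: out=0, reg = 0xAC7C
clock 6: out=0, reg = 0x563E
clock 7: out=0, reg = 0x2B1F
clock 8: out=1, reg = 0x158F

0x158F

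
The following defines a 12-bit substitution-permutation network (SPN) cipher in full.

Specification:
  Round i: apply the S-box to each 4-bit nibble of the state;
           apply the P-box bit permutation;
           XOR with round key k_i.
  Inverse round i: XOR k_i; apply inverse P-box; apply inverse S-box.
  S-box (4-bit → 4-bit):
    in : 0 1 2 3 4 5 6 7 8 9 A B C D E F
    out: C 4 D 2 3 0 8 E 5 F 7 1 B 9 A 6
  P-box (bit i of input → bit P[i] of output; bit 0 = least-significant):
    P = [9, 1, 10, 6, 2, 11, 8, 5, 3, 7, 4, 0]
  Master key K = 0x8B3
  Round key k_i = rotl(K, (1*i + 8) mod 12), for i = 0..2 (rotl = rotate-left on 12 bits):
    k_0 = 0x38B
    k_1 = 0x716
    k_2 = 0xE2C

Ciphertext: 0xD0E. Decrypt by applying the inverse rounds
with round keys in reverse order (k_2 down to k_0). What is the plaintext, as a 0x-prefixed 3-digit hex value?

0x9BC

s_0 = ciphertext = 0xD0E
s_1 = InvRound(s_0, k_2) = 0x504
s_2 = InvRound(s_1, k_1) = 0x154
s_3 = InvRound(s_2, k_0) = 0x9BC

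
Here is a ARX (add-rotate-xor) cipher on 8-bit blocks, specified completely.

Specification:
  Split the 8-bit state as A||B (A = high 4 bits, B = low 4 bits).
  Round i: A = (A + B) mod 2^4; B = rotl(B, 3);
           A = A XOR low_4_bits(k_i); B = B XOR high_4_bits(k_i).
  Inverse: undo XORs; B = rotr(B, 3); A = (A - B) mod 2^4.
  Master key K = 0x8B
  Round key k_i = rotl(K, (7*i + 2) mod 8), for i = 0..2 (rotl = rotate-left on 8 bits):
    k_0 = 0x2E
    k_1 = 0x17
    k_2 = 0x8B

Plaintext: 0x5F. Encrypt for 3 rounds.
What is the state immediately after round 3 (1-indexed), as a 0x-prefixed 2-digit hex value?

0x47

s_0 = plaintext = 0x5F
s_1 = Round(s_0, k_0) = 0xAD
s_2 = Round(s_1, k_1) = 0x0F
s_3 = Round(s_2, k_2) = 0x47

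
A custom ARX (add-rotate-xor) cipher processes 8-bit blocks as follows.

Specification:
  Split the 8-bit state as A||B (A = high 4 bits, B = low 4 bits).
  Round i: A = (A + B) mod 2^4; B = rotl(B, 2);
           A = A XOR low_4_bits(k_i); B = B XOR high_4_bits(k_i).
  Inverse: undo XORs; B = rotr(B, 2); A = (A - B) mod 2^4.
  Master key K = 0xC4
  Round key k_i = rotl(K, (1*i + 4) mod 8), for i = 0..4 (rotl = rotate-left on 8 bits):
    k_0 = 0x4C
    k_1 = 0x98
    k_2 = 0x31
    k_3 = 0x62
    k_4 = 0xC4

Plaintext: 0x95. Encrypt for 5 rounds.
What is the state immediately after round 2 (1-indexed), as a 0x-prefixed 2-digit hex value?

s_0 = plaintext = 0x95
s_1 = Round(s_0, k_0) = 0x21
s_2 = Round(s_1, k_1) = 0xBD
s_3 = Round(s_2, k_2) = 0x94
s_4 = Round(s_3, k_3) = 0xF7
s_5 = Round(s_4, k_4) = 0x21

0xBD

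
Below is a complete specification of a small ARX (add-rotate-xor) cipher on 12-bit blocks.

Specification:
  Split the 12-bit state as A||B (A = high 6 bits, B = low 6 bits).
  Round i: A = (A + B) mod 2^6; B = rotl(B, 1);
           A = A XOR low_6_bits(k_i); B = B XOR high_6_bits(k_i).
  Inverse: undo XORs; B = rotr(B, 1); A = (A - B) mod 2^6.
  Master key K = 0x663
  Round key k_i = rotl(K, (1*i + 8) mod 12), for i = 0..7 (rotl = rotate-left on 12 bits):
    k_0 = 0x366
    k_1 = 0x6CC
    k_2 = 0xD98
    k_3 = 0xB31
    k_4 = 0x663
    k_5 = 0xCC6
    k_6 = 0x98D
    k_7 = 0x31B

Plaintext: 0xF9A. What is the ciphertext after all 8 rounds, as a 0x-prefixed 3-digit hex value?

0x6BD

s_0 = plaintext = 0xF9A
s_1 = Round(s_0, k_0) = 0xFB9
s_2 = Round(s_1, k_1) = 0xEE8
s_3 = Round(s_2, k_2) = 0xEE7
s_4 = Round(s_3, k_3) = 0x4E3
s_5 = Round(s_4, k_4) = 0x55E
s_6 = Round(s_5, k_5) = 0xD4F
s_7 = Round(s_6, k_6) = 0x278
s_8 = Round(s_7, k_7) = 0x6BD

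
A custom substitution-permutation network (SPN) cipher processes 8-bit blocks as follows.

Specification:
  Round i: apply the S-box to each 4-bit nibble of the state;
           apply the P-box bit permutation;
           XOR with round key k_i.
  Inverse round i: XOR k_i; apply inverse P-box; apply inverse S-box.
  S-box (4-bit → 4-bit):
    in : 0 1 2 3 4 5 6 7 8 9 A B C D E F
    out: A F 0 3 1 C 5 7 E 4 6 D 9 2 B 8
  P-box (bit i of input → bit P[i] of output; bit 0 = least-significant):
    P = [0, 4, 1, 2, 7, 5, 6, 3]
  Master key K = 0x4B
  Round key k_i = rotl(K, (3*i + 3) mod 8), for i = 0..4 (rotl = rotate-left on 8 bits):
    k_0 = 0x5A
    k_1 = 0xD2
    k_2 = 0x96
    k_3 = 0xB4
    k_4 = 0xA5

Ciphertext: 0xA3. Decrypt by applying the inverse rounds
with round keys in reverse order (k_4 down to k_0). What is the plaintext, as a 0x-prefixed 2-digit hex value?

0xEA

s_0 = ciphertext = 0xA3
s_1 = InvRound(s_0, k_4) = 0x25
s_2 = InvRound(s_1, k_3) = 0x43
s_3 = InvRound(s_2, k_2) = 0x6E
s_4 = InvRound(s_3, k_1) = 0xE0
s_5 = InvRound(s_4, k_0) = 0xEA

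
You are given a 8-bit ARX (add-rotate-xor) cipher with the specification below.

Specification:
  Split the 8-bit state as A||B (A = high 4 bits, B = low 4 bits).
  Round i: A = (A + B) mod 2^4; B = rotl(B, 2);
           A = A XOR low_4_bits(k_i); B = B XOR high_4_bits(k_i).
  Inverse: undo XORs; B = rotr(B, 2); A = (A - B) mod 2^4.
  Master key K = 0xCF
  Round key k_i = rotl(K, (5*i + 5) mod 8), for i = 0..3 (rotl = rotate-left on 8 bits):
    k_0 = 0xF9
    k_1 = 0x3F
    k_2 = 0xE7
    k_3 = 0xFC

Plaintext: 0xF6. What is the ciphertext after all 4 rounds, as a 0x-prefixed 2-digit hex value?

0x8E

s_0 = plaintext = 0xF6
s_1 = Round(s_0, k_0) = 0xC6
s_2 = Round(s_1, k_1) = 0xDA
s_3 = Round(s_2, k_2) = 0x04
s_4 = Round(s_3, k_3) = 0x8E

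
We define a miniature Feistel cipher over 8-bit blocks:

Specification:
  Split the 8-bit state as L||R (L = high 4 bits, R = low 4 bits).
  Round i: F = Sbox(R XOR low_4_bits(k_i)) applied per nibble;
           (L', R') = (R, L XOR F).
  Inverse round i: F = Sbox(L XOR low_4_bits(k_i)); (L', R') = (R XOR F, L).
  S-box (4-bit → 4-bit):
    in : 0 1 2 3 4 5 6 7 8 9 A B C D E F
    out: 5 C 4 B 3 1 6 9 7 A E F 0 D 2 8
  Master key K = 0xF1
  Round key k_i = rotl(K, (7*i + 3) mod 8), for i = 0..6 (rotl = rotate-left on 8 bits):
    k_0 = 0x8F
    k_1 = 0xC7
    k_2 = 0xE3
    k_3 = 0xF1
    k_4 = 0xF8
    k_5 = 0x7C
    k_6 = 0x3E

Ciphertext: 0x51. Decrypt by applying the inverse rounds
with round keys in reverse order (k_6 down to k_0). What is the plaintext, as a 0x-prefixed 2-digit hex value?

s_0 = ciphertext = 0x51
s_1 = InvRound(s_0, k_6) = 0xE5
s_2 = InvRound(s_1, k_5) = 0x1E
s_3 = InvRound(s_2, k_4) = 0x41
s_4 = InvRound(s_3, k_3) = 0x04
s_5 = InvRound(s_4, k_2) = 0xF0
s_6 = InvRound(s_5, k_1) = 0x7F
s_7 = InvRound(s_6, k_0) = 0x87

0x87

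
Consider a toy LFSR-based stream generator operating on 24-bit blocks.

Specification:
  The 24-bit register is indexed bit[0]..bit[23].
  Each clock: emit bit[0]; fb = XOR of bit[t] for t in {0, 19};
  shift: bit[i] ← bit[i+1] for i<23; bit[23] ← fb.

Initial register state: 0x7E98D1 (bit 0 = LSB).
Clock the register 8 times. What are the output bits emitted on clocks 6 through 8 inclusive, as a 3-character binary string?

reg_0 = 0x7E98D1
clock 1: out=1, reg = 0x3F4C68
clock 2: out=0, reg = 0x9FA634
clock 3: out=0, reg = 0xCFD31A
clock 4: out=0, reg = 0xE7E98D
clock 5: out=1, reg = 0xF3F4C6
clock 6: out=0, reg = 0x79FA63
clock 7: out=1, reg = 0x3CFD31
clock 8: out=1, reg = 0x1E7E98

011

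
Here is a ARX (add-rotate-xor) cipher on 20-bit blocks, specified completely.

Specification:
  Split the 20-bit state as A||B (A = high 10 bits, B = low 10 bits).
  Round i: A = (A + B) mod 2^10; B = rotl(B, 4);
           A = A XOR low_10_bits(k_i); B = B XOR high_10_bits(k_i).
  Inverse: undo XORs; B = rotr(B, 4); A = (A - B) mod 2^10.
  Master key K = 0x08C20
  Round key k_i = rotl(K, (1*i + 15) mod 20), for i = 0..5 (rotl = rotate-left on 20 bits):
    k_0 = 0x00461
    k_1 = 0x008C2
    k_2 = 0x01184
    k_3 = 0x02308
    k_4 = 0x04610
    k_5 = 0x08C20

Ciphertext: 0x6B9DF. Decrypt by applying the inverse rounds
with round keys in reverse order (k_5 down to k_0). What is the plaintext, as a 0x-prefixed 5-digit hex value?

s_0 = ciphertext = 0x6B9DF
s_1 = InvRound(s_0, k_5) = 0x9BF1F
s_2 = InvRound(s_1, k_4) = 0x33FB0
s_3 = InvRound(s_2, k_3) = 0x6323B
s_4 = InvRound(s_3, k_2) = 0x097E3
s_5 = InvRound(s_4, k_1) = 0x1A47E
s_6 = InvRound(s_5, k_0) = 0x107C7

0x107C7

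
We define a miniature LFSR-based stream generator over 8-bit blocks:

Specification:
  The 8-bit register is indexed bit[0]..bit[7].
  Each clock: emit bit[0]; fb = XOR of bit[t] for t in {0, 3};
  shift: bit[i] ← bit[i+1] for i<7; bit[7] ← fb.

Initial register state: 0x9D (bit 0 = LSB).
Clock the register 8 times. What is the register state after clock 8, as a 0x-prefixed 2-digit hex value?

reg_0 = 0x9D
clock 1: out=1, reg = 0x4E
clock 2: out=0, reg = 0xA7
clock 3: out=1, reg = 0xD3
clock 4: out=1, reg = 0xE9
clock 5: out=1, reg = 0x74
clock 6: out=0, reg = 0x3A
clock 7: out=0, reg = 0x9D
clock 8: out=1, reg = 0x4E

0x4E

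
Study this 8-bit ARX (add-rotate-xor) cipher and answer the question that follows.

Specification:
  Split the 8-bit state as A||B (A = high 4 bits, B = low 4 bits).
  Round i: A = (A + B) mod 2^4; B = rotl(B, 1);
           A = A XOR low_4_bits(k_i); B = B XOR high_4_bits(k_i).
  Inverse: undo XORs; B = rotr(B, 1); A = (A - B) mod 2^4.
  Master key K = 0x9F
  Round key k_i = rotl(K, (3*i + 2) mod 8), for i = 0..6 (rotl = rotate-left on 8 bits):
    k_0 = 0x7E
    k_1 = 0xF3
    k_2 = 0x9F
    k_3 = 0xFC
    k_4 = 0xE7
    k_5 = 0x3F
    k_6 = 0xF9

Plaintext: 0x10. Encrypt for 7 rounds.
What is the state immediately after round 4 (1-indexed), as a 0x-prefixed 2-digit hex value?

s_0 = plaintext = 0x10
s_1 = Round(s_0, k_0) = 0xF7
s_2 = Round(s_1, k_1) = 0x51
s_3 = Round(s_2, k_2) = 0x9B
s_4 = Round(s_3, k_3) = 0x88
s_5 = Round(s_4, k_4) = 0x7F
s_6 = Round(s_5, k_5) = 0x9C
s_7 = Round(s_6, k_6) = 0xC6

0x88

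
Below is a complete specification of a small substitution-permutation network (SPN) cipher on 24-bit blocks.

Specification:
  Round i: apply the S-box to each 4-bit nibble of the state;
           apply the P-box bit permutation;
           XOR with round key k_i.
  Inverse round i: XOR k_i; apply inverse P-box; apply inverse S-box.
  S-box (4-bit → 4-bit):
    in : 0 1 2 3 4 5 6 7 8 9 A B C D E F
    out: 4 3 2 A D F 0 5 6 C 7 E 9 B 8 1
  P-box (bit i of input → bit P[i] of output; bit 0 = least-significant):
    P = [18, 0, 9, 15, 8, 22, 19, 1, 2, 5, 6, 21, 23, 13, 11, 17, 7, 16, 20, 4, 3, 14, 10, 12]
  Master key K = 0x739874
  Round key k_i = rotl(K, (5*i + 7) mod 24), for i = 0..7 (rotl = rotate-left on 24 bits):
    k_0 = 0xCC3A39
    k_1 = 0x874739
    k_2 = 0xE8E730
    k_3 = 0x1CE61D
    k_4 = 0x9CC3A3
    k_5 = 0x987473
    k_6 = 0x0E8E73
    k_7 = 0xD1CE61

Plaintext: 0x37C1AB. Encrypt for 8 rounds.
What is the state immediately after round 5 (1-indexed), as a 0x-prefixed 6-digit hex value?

s_0 = plaintext = 0x37C1AB
s_1 = Round(s_0, k_0) = 0x16E99C
s_2 = Round(s_1, k_1) = 0xA98773
s_3 = Round(s_2, k_2) = 0xF00A6D
s_4 = Round(s_3, k_3) = 0x086E70
s_5 = Round(s_4, k_4) = 0xA5C4A3
s_6 = Round(s_5, k_5) = 0x63B1AE
s_7 = Round(s_6, k_6) = 0x452747
s_8 = Round(s_7, k_7) = 0xCCF9BF

0xA5C4A3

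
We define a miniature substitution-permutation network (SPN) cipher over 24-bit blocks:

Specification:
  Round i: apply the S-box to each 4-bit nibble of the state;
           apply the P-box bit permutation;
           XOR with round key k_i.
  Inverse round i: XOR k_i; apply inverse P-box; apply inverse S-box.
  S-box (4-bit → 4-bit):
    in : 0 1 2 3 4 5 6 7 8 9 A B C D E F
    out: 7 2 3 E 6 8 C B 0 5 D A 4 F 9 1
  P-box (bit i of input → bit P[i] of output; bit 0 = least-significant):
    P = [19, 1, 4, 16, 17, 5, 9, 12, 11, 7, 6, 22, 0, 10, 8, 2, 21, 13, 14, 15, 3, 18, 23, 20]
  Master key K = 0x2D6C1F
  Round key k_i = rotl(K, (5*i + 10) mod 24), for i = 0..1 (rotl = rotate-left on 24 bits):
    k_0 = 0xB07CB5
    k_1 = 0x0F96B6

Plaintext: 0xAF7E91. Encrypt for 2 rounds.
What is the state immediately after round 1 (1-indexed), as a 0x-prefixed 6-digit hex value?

0x4272BA

s_0 = plaintext = 0xAF7E91
s_1 = Round(s_0, k_0) = 0x4272BA
s_2 = Round(s_1, k_1) = 0xA2AA03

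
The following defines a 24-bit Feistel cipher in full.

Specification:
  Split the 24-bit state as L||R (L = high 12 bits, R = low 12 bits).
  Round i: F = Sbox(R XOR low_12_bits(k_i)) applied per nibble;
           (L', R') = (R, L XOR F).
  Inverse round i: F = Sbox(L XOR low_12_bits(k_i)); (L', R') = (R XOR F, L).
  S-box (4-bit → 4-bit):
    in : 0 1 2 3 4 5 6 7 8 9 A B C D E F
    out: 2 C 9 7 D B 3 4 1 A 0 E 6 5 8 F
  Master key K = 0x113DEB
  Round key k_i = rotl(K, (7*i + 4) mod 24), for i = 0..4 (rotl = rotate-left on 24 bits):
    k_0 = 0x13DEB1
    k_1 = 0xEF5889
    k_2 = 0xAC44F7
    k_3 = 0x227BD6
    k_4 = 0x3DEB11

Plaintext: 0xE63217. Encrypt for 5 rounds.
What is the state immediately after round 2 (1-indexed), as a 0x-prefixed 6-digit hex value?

0x86009D

s_0 = plaintext = 0xE63217
s_1 = Round(s_0, k_0) = 0x217860
s_2 = Round(s_1, k_1) = 0x86009D
s_3 = Round(s_2, k_2) = 0x09D550
s_4 = Round(s_3, k_3) = 0x55088E
s_5 = Round(s_4, k_4) = 0x88E2FF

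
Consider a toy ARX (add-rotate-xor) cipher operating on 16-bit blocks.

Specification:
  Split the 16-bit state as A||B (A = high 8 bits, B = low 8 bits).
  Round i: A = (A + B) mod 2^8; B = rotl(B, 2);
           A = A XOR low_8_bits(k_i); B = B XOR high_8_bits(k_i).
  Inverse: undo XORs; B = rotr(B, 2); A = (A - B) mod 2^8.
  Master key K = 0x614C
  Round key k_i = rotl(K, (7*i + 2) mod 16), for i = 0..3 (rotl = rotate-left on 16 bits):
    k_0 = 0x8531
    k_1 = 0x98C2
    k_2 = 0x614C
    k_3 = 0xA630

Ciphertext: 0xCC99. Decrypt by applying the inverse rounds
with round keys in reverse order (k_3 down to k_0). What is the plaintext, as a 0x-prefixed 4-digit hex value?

0x4752

s_0 = ciphertext = 0xCC99
s_1 = InvRound(s_0, k_3) = 0x2DCF
s_2 = InvRound(s_1, k_2) = 0xB6AB
s_3 = InvRound(s_2, k_1) = 0xA8CC
s_4 = InvRound(s_3, k_0) = 0x4752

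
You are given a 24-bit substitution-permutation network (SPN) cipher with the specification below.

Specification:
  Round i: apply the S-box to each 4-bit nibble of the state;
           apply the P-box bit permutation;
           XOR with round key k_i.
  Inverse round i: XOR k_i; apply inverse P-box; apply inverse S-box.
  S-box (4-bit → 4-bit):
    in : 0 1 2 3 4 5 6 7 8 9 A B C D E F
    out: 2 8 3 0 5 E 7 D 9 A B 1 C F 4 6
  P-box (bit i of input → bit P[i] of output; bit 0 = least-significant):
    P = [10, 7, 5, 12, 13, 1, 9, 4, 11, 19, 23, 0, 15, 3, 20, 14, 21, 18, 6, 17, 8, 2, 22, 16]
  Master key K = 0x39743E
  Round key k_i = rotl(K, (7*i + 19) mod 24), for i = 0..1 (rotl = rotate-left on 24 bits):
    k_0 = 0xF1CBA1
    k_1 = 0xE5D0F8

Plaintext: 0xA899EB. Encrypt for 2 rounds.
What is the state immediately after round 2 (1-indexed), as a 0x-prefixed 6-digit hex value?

s_0 = plaintext = 0xA899EB
s_1 = Round(s_0, k_0) = 0xDA8CAC
s_2 = Round(s_1, k_1) = 0x0221CF

0x0221CF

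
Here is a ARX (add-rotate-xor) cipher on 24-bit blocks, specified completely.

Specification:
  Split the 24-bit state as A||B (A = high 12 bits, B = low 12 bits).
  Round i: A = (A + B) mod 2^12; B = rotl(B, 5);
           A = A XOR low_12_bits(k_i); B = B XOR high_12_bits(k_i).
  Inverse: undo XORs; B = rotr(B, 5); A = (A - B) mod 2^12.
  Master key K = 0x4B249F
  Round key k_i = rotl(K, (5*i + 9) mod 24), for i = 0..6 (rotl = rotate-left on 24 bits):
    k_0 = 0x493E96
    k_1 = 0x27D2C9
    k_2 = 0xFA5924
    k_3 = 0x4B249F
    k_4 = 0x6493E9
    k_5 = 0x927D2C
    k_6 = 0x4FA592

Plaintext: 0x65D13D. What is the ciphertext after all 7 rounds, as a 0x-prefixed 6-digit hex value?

0x92DD44

s_0 = plaintext = 0x65D13D
s_1 = Round(s_0, k_0) = 0x90C331
s_2 = Round(s_1, k_1) = 0xEF445B
s_3 = Round(s_2, k_2) = 0xA6B4CD
s_4 = Round(s_3, k_3) = 0xBA7D1B
s_5 = Round(s_4, k_4) = 0xB2B533
s_6 = Round(s_5, k_5) = 0xD72F4D
s_7 = Round(s_6, k_6) = 0x92DD44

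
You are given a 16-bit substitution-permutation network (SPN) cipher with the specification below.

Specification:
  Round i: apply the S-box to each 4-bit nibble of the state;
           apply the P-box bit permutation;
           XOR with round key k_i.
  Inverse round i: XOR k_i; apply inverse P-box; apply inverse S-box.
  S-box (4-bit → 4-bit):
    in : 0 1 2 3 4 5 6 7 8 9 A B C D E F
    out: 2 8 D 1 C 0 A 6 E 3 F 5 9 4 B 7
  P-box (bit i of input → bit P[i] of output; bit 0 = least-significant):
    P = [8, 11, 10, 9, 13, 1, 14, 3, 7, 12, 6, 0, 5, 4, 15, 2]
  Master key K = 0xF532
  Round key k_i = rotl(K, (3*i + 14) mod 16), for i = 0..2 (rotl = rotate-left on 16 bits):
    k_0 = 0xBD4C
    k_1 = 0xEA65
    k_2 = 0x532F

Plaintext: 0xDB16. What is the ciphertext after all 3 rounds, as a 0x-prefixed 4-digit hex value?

s_0 = plaintext = 0xDB16
s_1 = Round(s_0, k_0) = 0x3784
s_2 = Round(s_1, k_1) = 0xBC0F
s_3 = Round(s_2, k_2) = 0xDE8C

0xDE8C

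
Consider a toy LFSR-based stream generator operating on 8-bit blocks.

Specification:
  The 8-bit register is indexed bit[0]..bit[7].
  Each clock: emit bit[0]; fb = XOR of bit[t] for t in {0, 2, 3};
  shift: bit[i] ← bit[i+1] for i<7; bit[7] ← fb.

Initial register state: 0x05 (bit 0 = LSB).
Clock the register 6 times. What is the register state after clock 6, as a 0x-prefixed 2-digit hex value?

0x10

reg_0 = 0x05
clock 1: out=1, reg = 0x02
clock 2: out=0, reg = 0x01
clock 3: out=1, reg = 0x80
clock 4: out=0, reg = 0x40
clock 5: out=0, reg = 0x20
clock 6: out=0, reg = 0x10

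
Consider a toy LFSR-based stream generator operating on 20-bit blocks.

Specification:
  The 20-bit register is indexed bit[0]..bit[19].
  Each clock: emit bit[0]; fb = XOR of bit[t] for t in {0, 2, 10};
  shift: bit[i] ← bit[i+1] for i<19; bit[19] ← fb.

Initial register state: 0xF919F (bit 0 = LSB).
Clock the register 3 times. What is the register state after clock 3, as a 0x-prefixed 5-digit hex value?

0x9F233

reg_0 = 0xF919F
clock 1: out=1, reg = 0x7C8CF
clock 2: out=1, reg = 0x3E467
clock 3: out=1, reg = 0x9F233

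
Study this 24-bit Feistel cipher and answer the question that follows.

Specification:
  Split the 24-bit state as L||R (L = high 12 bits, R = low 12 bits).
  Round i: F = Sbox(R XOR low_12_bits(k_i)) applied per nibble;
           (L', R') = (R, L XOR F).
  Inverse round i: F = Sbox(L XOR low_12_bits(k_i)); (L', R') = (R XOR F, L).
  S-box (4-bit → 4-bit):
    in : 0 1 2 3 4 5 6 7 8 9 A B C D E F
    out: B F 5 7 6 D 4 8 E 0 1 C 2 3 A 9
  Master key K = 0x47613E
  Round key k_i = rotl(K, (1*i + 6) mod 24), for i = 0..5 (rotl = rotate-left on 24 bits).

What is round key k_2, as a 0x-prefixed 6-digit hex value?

0x613E47

K = 0x47613E
k_0 = rotl(K, (1*0+6) mod 24) = rotl(K, 6) = 0xD84F91
k_1 = rotl(K, (1*1+6) mod 24) = rotl(K, 7) = 0xB09F23
k_2 = rotl(K, (1*2+6) mod 24) = rotl(K, 8) = 0x613E47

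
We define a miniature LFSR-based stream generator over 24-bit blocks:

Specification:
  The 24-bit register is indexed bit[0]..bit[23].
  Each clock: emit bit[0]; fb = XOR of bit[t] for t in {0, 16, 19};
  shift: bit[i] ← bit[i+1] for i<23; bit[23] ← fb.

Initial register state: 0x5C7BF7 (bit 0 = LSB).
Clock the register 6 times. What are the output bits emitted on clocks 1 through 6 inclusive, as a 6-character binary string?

111011

reg_0 = 0x5C7BF7
clock 1: out=1, reg = 0x2E3DFB
clock 2: out=1, reg = 0x171EFD
clock 3: out=1, reg = 0x0B8F7E
clock 4: out=0, reg = 0x05C7BF
clock 5: out=1, reg = 0x02E3DF
clock 6: out=1, reg = 0x8171EF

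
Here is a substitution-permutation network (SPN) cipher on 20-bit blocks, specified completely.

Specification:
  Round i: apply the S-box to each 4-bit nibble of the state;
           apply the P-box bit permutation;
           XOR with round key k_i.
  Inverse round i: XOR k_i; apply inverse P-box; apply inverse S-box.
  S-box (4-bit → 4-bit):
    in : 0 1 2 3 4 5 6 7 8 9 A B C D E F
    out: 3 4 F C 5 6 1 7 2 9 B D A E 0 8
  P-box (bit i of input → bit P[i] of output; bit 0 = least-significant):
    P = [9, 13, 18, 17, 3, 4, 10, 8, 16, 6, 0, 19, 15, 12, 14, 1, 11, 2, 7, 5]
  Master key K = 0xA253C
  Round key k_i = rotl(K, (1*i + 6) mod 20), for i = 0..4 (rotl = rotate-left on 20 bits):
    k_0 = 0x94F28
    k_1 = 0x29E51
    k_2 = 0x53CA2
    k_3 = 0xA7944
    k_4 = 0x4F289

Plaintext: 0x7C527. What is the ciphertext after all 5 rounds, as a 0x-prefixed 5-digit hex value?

0x6F286

s_0 = plaintext = 0x7C527
s_1 = Round(s_0, k_0) = 0xD70F7
s_2 = Round(s_1, k_1) = 0x76DB5
s_3 = Round(s_2, k_2) = 0x9916F
s_4 = Round(s_3, k_3) = 0x8F16F
s_5 = Round(s_4, k_4) = 0x6F286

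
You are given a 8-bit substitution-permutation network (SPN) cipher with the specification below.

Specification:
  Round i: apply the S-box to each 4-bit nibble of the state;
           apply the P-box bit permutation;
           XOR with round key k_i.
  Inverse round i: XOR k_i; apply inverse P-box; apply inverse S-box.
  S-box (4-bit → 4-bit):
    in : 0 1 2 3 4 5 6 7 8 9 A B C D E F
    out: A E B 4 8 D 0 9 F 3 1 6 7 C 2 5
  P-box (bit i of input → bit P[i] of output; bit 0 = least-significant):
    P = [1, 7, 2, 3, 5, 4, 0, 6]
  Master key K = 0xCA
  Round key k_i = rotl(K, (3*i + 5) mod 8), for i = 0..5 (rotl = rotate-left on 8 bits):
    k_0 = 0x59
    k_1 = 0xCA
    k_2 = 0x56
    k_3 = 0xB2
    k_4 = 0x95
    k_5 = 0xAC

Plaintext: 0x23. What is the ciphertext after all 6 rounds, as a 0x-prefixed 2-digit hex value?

s_0 = plaintext = 0x23
s_1 = Round(s_0, k_0) = 0x2D
s_2 = Round(s_1, k_1) = 0xB6
s_3 = Round(s_2, k_2) = 0x47
s_4 = Round(s_3, k_3) = 0xF8
s_5 = Round(s_4, k_4) = 0x3A
s_6 = Round(s_5, k_5) = 0xAF

0xAF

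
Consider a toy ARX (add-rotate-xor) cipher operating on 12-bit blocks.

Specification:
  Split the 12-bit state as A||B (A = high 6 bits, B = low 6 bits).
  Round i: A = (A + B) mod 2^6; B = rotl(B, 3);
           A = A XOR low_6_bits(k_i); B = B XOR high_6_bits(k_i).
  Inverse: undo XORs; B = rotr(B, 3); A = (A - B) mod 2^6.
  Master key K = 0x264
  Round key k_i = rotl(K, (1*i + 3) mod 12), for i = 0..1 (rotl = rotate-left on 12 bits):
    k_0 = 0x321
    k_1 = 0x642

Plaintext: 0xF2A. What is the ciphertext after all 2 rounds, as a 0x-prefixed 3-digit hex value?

0x892

s_0 = plaintext = 0xF2A
s_1 = Round(s_0, k_0) = 0x1D9
s_2 = Round(s_1, k_1) = 0x892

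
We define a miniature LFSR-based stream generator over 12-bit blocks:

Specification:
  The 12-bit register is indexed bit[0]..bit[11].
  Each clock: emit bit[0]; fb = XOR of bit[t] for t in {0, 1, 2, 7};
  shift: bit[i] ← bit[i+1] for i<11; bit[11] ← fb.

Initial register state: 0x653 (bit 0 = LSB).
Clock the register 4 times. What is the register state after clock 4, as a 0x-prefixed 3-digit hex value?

0x265

reg_0 = 0x653
clock 1: out=1, reg = 0x329
clock 2: out=1, reg = 0x994
clock 3: out=0, reg = 0x4CA
clock 4: out=0, reg = 0x265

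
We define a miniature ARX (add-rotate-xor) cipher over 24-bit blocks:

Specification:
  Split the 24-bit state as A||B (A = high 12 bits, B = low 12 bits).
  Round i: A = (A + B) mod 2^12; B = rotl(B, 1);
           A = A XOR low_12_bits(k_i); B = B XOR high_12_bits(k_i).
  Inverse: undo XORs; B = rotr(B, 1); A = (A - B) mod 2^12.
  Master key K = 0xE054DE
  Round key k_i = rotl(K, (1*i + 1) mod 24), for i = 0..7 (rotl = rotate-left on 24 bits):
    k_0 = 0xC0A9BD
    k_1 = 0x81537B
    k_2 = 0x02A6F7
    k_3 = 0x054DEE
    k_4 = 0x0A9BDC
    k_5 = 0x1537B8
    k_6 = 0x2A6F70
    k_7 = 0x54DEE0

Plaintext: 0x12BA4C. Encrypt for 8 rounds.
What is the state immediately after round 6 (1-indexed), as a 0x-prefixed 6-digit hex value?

s_0 = plaintext = 0x12BA4C
s_1 = Round(s_0, k_0) = 0x2CA893
s_2 = Round(s_1, k_1) = 0x826932
s_3 = Round(s_2, k_2) = 0x7AF24F
s_4 = Round(s_3, k_3) = 0x4104CA
s_5 = Round(s_4, k_4) = 0x30693D
s_6 = Round(s_5, k_5) = 0xBFB328
s_7 = Round(s_6, k_6) = 0x0534F6
s_8 = Round(s_7, k_7) = 0xBA9CA1

0xBFB328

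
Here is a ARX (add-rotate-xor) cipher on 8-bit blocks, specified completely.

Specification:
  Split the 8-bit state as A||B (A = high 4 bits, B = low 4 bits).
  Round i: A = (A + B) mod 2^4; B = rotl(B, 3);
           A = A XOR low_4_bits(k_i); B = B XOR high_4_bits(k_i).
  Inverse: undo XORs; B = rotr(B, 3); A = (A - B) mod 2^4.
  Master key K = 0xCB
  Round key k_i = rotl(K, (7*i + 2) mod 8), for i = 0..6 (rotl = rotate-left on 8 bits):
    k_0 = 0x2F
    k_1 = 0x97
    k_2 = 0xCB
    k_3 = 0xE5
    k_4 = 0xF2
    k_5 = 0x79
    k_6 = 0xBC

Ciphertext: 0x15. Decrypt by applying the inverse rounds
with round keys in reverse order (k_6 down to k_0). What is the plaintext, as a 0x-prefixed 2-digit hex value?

s_0 = ciphertext = 0x15
s_1 = InvRound(s_0, k_6) = 0x0D
s_2 = InvRound(s_1, k_5) = 0x45
s_3 = InvRound(s_2, k_4) = 0x15
s_4 = InvRound(s_3, k_3) = 0xD7
s_5 = InvRound(s_4, k_2) = 0xF7
s_6 = InvRound(s_5, k_1) = 0xBD
s_7 = InvRound(s_6, k_0) = 0x5F

0x5F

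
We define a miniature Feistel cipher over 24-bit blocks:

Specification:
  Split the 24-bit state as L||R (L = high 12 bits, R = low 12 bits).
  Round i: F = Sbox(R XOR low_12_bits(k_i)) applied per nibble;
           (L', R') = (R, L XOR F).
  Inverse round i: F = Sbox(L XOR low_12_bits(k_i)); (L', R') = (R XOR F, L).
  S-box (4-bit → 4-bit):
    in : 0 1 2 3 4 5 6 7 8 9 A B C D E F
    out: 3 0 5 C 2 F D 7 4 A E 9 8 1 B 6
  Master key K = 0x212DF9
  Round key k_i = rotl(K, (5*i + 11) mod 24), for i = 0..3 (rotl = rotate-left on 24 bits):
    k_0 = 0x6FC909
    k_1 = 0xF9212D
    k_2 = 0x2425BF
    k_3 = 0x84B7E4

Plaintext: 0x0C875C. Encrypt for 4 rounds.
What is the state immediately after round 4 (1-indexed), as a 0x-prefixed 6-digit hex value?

s_0 = plaintext = 0x0C875C
s_1 = Round(s_0, k_0) = 0x75CB37
s_2 = Round(s_1, k_1) = 0xB37952
s_3 = Round(s_2, k_2) = 0x952386
s_4 = Round(s_3, k_3) = 0x386B87

0x386B87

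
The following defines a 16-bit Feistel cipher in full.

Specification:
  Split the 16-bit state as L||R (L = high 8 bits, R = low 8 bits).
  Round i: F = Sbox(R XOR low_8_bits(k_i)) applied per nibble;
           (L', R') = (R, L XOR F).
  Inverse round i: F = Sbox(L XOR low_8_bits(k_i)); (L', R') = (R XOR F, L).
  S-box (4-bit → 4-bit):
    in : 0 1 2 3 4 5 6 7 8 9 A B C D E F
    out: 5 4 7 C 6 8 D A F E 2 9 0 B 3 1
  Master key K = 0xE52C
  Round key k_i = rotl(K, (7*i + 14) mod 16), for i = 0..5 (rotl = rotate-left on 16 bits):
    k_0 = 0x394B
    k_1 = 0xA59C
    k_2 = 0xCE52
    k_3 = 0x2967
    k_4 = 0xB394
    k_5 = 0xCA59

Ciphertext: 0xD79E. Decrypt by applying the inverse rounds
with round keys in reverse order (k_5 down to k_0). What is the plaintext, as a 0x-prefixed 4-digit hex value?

s_0 = ciphertext = 0xD79E
s_1 = InvRound(s_0, k_5) = 0x6DD7
s_2 = InvRound(s_1, k_4) = 0xC96D
s_3 = InvRound(s_2, k_3) = 0x4EC9
s_4 = InvRound(s_3, k_2) = 0x894E
s_5 = InvRound(s_4, k_1) = 0x0689
s_6 = InvRound(s_5, k_0) = 0xE206

0xE206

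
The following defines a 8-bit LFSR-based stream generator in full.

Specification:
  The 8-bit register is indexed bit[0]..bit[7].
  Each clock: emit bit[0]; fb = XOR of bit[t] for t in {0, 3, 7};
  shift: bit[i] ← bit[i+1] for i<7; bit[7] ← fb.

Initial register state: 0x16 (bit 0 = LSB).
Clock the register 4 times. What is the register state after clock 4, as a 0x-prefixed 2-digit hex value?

reg_0 = 0x16
clock 1: out=0, reg = 0x0B
clock 2: out=1, reg = 0x05
clock 3: out=1, reg = 0x82
clock 4: out=0, reg = 0xC1

0xC1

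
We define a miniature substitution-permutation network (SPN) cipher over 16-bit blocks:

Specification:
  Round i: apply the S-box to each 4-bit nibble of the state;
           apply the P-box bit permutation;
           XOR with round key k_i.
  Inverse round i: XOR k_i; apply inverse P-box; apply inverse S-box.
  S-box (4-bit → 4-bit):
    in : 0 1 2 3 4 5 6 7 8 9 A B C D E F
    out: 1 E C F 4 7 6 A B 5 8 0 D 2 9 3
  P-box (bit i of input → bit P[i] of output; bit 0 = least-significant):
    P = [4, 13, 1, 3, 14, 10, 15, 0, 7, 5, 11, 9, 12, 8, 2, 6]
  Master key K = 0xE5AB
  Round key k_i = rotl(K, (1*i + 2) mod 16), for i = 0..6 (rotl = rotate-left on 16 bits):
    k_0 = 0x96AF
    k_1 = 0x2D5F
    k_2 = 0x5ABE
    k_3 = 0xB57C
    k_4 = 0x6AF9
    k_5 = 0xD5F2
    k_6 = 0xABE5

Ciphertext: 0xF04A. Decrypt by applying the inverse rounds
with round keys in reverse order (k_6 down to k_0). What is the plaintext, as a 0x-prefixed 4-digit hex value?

0x2A2F

s_0 = ciphertext = 0xF04A
s_1 = InvRound(s_0, k_6) = 0x53E2
s_2 = InvRound(s_1, k_5) = 0xBA60
s_3 = InvRound(s_2, k_4) = 0x00CE
s_4 = InvRound(s_3, k_3) = 0xFF65
s_5 = InvRound(s_4, k_2) = 0x7013
s_6 = InvRound(s_5, k_1) = 0x34FA
s_7 = InvRound(s_6, k_0) = 0x2A2F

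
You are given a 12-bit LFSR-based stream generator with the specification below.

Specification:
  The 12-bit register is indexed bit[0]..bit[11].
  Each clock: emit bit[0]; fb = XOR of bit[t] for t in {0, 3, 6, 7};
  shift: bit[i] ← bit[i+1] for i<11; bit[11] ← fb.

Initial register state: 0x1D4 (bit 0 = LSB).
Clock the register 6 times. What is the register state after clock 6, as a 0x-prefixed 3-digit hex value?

reg_0 = 0x1D4
clock 1: out=0, reg = 0x0EA
clock 2: out=0, reg = 0x875
clock 3: out=1, reg = 0x43A
clock 4: out=0, reg = 0xA1D
clock 5: out=1, reg = 0x50E
clock 6: out=0, reg = 0xA87

0xA87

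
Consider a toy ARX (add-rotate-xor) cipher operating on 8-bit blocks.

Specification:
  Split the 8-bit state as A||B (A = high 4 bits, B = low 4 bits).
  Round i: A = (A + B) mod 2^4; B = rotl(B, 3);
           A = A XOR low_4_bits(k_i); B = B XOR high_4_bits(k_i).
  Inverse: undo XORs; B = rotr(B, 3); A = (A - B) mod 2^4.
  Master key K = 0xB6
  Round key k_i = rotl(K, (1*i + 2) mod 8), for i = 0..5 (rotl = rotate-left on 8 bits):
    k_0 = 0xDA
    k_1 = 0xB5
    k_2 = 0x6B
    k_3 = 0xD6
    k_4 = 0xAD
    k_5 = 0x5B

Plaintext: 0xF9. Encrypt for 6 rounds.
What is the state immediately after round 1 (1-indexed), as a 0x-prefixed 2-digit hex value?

0x21

s_0 = plaintext = 0xF9
s_1 = Round(s_0, k_0) = 0x21
s_2 = Round(s_1, k_1) = 0x63
s_3 = Round(s_2, k_2) = 0x2F
s_4 = Round(s_3, k_3) = 0x72
s_5 = Round(s_4, k_4) = 0x4B
s_6 = Round(s_5, k_5) = 0x48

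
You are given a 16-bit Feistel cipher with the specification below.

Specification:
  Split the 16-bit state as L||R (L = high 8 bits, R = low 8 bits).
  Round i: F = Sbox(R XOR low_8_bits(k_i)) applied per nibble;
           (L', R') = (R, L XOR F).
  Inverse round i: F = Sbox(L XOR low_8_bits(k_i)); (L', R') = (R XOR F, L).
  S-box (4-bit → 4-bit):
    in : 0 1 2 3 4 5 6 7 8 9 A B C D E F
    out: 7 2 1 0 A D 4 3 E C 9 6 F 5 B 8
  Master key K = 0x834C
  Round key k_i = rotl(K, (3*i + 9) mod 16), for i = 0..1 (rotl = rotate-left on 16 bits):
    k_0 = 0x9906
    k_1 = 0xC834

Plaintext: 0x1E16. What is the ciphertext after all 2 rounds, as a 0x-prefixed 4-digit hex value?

0x3963

s_0 = plaintext = 0x1E16
s_1 = Round(s_0, k_0) = 0x1639
s_2 = Round(s_1, k_1) = 0x3963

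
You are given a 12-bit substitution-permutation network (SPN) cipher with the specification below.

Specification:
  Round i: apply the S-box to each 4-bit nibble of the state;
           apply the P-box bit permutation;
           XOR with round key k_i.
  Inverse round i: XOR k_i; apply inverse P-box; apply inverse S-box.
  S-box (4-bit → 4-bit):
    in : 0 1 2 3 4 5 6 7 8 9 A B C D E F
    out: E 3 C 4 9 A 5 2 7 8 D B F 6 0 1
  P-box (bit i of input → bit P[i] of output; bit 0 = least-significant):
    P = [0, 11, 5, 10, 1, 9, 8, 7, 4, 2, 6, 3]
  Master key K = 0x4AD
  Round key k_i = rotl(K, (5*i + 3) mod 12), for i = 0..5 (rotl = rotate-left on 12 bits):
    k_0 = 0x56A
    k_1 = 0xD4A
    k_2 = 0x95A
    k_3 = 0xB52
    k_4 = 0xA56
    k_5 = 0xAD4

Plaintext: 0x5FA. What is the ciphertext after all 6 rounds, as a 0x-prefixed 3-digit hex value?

s_0 = plaintext = 0x5FA
s_1 = Round(s_0, k_0) = 0x145
s_2 = Round(s_1, k_1) = 0x1DC
s_3 = Round(s_2, k_2) = 0x66F
s_4 = Round(s_3, k_3) = 0xA01
s_5 = Round(s_4, k_4) = 0x18F
s_6 = Round(s_5, k_5) = 0x9C3

0x9C3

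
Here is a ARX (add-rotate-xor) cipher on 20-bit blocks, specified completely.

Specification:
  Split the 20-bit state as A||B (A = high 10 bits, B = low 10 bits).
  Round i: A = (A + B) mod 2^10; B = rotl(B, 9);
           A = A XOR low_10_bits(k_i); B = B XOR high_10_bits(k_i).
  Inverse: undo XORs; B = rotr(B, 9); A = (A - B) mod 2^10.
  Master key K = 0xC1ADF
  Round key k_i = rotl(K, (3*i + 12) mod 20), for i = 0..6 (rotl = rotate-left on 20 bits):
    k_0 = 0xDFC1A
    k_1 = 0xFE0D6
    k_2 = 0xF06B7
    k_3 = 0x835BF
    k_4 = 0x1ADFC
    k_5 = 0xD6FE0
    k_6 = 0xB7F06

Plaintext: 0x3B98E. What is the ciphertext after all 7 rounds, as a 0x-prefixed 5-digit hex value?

0xCFC44

s_0 = plaintext = 0x3B98E
s_1 = Round(s_0, k_0) = 0x99BB8
s_2 = Round(s_1, k_1) = 0xB2224
s_3 = Round(s_2, k_2) = 0x96ED3
s_4 = Round(s_3, k_3) = 0x24564
s_5 = Round(s_4, k_4) = 0x024D9
s_6 = Round(s_5, k_5) = 0xC0937
s_7 = Round(s_6, k_6) = 0xCFC44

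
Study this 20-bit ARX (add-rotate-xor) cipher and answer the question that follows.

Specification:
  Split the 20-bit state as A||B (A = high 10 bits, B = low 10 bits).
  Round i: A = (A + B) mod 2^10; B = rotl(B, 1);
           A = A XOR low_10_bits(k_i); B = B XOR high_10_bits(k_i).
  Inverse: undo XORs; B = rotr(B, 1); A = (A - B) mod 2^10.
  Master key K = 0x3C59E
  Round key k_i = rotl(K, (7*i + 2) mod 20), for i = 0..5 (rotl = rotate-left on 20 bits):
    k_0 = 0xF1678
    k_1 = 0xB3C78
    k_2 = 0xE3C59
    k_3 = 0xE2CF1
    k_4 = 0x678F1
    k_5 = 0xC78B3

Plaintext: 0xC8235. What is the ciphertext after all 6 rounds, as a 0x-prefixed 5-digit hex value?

0x39354

s_0 = plaintext = 0xC8235
s_1 = Round(s_0, k_0) = 0xCB7AE
s_2 = Round(s_1, k_1) = 0xA8D92
s_3 = Round(s_2, k_2) = 0x1B0AB
s_4 = Round(s_3, k_3) = 0x79ADD
s_5 = Round(s_4, k_4) = 0x0C825
s_6 = Round(s_5, k_5) = 0x39354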